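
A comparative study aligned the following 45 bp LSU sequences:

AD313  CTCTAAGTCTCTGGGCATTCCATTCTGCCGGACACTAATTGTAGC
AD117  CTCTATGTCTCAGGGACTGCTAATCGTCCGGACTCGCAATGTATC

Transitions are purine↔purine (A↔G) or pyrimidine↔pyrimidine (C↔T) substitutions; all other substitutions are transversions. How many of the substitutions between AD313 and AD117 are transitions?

Mismatches occur at site 6 (A↔T, transversion), site 12 (T↔A, transversion), site 16 (C↔A, transversion), site 17 (A↔C, transversion), site 19 (T↔G, transversion), site 21 (C↔T, transition), site 23 (T↔A, transversion), site 26 (T↔G, transversion), site 27 (G↔T, transversion), site 34 (A↔T, transversion), site 36 (T↔G, transversion), site 37 (A↔C, transversion), site 39 (T↔A, transversion), site 44 (G↔T, transversion).
Of the 14 differences, 1 transition and 13 transversions, so the answer is 1.

1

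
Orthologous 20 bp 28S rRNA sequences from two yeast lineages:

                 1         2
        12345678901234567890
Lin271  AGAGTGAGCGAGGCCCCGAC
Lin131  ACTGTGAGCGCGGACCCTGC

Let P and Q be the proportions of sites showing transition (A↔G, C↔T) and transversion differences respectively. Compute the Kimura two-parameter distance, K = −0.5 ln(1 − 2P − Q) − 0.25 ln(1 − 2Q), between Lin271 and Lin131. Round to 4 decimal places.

0.3887

Mismatches occur at site 2 (G↔C, transversion), site 3 (A↔T, transversion), site 11 (A↔C, transversion), site 14 (C↔A, transversion), site 18 (G↔T, transversion), site 19 (A↔G, transition).
Of the 6 differences, 1 transition and 5 transversions over 20 sites: P = 1/20 = 0.050000, Q = 5/20 = 0.250000.
d = −0.5·ln(0.650000) − 0.25·ln(0.500000) = −0.5·(-0.430783) − 0.25·(-0.693147) = 0.3887.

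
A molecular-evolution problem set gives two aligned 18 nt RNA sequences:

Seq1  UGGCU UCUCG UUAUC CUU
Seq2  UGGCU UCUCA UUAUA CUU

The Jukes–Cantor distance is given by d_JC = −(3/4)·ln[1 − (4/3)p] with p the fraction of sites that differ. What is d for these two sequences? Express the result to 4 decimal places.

Mismatches occur at site 10 (G↔A), site 15 (C↔A).
p = 2/18 = 0.111111.
d = −0.75 · ln(1 − (4/3)·0.111111) = −0.75 · ln(0.851852) = −0.75 · (-0.160342) = 0.1203.

0.1203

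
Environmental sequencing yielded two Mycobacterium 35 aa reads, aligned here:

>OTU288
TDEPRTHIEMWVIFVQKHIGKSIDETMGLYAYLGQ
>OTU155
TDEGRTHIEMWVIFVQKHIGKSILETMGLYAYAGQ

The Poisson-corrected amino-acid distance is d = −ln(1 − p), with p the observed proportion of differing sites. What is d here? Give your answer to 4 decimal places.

Mismatches occur at site 4 (P/G), site 24 (D/L), site 33 (L/A).
p = 3/35 = 0.085714.
d = −ln(1 − 0.085714) = −ln(0.914286) = 0.0896.

0.0896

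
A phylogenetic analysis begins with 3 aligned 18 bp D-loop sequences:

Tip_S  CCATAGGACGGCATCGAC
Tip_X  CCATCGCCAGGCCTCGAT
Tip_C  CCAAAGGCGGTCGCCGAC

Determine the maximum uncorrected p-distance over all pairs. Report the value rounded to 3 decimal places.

0.444

Pairwise Hamming distances:
  Tip_S vs Tip_X: 6
  Tip_S vs Tip_C: 6
  Tip_X vs Tip_C: 8
The largest is 8 mismatches, between Tip_X and Tip_C; p = 8/18 = 0.444.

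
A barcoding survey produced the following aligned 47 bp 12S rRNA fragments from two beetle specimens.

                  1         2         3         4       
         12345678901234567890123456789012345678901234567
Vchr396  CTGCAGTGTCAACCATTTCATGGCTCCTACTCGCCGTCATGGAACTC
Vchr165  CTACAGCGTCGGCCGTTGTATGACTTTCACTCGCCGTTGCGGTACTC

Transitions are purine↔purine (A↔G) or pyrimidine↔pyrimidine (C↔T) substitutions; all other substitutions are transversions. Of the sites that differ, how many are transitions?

The sequences differ at positions 3 (G/A, transition), 7 (T/C, transition), 11 (A/G, transition), 12 (A/G, transition), 15 (A/G, transition), 18 (T/G, transversion), 19 (C/T, transition), 23 (G/A, transition), 26 (C/T, transition), 27 (C/T, transition), 28 (T/C, transition), 38 (C/T, transition), 39 (A/G, transition), 40 (T/C, transition), 43 (A/T, transversion).
Of the 15 differences, 13 transitions and 2 transversions, so the answer is 13.

13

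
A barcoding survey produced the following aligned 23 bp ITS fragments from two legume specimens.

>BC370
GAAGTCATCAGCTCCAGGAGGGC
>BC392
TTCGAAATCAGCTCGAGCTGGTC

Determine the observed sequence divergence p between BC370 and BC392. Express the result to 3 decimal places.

0.391

Mismatches occur at site 1 (G/T), site 2 (A/T), site 3 (A/C), site 5 (T/A), site 6 (C/A), site 15 (C/G), site 18 (G/C), site 19 (A/T), site 22 (G/T).
There are 9 differences over 23 sites, so p = 9/23 = 0.391.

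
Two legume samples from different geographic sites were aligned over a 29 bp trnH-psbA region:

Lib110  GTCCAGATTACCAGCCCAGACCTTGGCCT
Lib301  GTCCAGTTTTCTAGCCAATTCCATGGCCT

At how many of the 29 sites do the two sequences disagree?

7

Mismatches occur at site 7 (A/T), site 10 (A/T), site 12 (C/T), site 17 (C/A), site 19 (G/T), site 20 (A/T), site 23 (T/A).
That gives 7 mismatches out of 29 aligned sites, so the Hamming distance is 7.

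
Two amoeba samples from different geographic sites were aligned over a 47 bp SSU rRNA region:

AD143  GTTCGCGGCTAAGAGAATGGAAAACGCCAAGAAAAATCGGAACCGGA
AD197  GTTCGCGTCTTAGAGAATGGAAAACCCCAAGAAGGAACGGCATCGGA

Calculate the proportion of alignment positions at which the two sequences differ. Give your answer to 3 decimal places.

Mismatches occur at site 8 (G↔T), site 11 (A↔T), site 26 (G↔C), site 34 (A↔G), site 35 (A↔G), site 37 (T↔A), site 41 (A↔C), site 43 (C↔T).
There are 8 differences over 47 sites, so p = 8/47 = 0.170.

0.170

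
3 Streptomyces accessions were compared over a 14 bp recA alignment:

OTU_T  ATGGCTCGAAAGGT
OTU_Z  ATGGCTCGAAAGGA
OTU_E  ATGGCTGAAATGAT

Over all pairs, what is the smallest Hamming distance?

1

Pairwise Hamming distances:
  OTU_T vs OTU_Z: 1
  OTU_T vs OTU_E: 4
  OTU_Z vs OTU_E: 5
The smallest is 1, between OTU_T and OTU_Z.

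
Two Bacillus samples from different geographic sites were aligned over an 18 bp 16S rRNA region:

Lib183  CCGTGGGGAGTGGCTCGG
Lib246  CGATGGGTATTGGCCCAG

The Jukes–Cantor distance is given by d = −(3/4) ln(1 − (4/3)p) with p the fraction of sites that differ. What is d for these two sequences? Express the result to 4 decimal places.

0.4408

Mismatches occur at site 2 (C→G), site 3 (G→A), site 8 (G→T), site 10 (G→T), site 15 (T→C), site 17 (G→A).
p = 6/18 = 0.333333.
d = −0.75 · ln(1 − (4/3)·0.333333) = −0.75 · ln(0.555556) = −0.75 · (-0.587786) = 0.4408.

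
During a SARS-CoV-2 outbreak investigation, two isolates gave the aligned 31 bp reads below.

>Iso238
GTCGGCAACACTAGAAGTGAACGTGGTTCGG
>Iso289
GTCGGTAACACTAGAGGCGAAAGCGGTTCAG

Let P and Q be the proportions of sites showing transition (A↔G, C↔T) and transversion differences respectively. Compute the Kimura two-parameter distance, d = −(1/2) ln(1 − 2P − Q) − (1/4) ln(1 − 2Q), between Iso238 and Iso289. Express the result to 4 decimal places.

The sequences differ at positions 6 (C/T, transition), 16 (A/G, transition), 18 (T/C, transition), 22 (C/A, transversion), 24 (T/C, transition), 30 (G/A, transition).
Of the 6 differences, 5 transitions and 1 transversion over 31 sites: P = 5/31 = 0.161290, Q = 1/31 = 0.032258.
d = −0.5·ln(0.645162) − 0.25·ln(0.935484) = −0.5·(-0.438254) − 0.25·(-0.066691) = 0.2358.

0.2358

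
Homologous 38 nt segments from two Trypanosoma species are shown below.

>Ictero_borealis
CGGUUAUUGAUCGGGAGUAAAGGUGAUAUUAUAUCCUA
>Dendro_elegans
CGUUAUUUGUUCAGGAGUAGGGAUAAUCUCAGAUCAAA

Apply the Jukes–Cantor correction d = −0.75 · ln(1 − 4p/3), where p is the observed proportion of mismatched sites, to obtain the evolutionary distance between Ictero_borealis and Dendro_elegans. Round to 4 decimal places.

The sequences differ at positions 3 (G/U), 5 (U/A), 6 (A/U), 10 (A/U), 13 (G/A), 20 (A/G), 21 (A/G), 23 (G/A), 25 (G/A), 28 (A/C), 30 (U/C), 32 (U/G), 36 (C/A), 37 (U/A).
p = 14/38 = 0.368421.
d = −0.75 · ln(1 − (4/3)·0.368421) = −0.75 · ln(0.508772) = −0.75 · (-0.675755) = 0.5068.

0.5068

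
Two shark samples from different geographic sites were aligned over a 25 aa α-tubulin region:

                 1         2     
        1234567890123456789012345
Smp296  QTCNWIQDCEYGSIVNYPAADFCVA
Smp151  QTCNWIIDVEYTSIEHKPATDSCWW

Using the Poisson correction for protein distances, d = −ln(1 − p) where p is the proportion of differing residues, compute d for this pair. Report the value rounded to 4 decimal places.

0.5108

Differing sites — 7:Q/I; 9:C/V; 12:G/T; 15:V/E; 16:N/H; 17:Y/K; 20:A/T; 22:F/S; 24:V/W; 25:A/W.
p = 10/25 = 0.400000.
d = −ln(1 − 0.400000) = −ln(0.600000) = 0.5108.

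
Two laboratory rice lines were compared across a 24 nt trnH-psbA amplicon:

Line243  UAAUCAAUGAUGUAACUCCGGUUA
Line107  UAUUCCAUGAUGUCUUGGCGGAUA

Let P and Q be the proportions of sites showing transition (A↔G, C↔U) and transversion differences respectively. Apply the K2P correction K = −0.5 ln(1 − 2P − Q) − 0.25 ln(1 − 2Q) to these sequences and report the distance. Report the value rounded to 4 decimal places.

0.4539

The sequences differ at positions 3 (A/U, transversion), 6 (A/C, transversion), 14 (A/C, transversion), 15 (A/U, transversion), 16 (C/U, transition), 17 (U/G, transversion), 18 (C/G, transversion), 22 (U/A, transversion).
Of the 8 differences, 1 transition and 7 transversions over 24 sites: P = 1/24 = 0.041667, Q = 7/24 = 0.291667.
d = −0.5·ln(0.624999) − 0.25·ln(0.416666) = −0.5·(-0.470005) − 0.25·(-0.875470) = 0.4539.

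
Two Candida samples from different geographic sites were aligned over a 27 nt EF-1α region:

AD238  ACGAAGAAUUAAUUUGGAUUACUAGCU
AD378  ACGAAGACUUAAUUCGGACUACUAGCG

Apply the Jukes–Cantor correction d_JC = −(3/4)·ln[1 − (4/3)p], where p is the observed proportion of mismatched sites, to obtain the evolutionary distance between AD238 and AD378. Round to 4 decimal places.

Differing sites — 8:A/C; 15:U/C; 19:U/C; 27:U/G.
p = 4/27 = 0.148148.
d = −0.75 · ln(1 − (4/3)·0.148148) = −0.75 · ln(0.802469) = −0.75 · (-0.220062) = 0.1650.

0.1650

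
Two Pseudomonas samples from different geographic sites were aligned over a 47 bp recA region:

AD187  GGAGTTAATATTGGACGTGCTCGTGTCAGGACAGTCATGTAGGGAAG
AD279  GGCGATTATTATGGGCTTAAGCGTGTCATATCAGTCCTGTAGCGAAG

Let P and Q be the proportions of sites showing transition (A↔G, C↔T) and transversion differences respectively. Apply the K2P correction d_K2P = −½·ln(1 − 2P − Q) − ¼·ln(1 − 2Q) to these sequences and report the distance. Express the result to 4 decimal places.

The sequences differ at positions 3 (A/C, transversion), 5 (T/A, transversion), 7 (A/T, transversion), 10 (A/T, transversion), 11 (T/A, transversion), 15 (A/G, transition), 17 (G/T, transversion), 19 (G/A, transition), 20 (C/A, transversion), 21 (T/G, transversion), 29 (G/T, transversion), 30 (G/A, transition), 31 (A/T, transversion), 37 (A/C, transversion), 43 (G/C, transversion).
Of the 15 differences, 3 transitions and 12 transversions over 47 sites: P = 3/47 = 0.063830, Q = 12/47 = 0.255319.
d = −0.5·ln(0.617021) − 0.25·ln(0.489362) = −0.5·(-0.482852) − 0.25·(-0.714653) = 0.4201.

0.4201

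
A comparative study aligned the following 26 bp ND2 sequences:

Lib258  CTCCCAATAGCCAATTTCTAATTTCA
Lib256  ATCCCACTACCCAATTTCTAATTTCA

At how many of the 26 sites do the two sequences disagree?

3

The sequences differ at positions 1 (C/A), 7 (A/C), 10 (G/C).
That gives 3 mismatches out of 26 aligned sites, so the Hamming distance is 3.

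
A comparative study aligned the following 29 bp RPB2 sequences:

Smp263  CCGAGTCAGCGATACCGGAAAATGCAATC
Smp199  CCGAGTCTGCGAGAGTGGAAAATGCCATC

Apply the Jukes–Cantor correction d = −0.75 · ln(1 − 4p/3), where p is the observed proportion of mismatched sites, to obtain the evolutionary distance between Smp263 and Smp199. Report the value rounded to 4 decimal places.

Mismatches occur at site 8 (A/T), site 13 (T/G), site 15 (C/G), site 16 (C/T), site 26 (A/C).
p = 5/29 = 0.172414.
d = −0.75 · ln(1 − (4/3)·0.172414) = −0.75 · ln(0.770115) = −0.75 · (-0.261215) = 0.1959.

0.1959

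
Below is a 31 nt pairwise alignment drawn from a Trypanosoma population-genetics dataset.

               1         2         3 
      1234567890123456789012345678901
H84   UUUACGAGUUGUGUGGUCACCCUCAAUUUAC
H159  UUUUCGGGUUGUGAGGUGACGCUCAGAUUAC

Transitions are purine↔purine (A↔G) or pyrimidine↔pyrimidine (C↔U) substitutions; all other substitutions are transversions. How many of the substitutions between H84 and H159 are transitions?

2

Mismatches occur at site 4 (A↔U, transversion), site 7 (A↔G, transition), site 14 (U↔A, transversion), site 18 (C↔G, transversion), site 21 (C↔G, transversion), site 26 (A↔G, transition), site 27 (U↔A, transversion).
Of the 7 differences, 2 transitions and 5 transversions, so the answer is 2.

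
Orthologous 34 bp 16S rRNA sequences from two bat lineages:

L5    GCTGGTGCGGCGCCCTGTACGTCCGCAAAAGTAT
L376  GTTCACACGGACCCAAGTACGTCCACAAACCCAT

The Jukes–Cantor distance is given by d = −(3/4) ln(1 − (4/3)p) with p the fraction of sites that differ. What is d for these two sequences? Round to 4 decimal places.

The sequences differ at positions 2 (C/T), 4 (G/C), 5 (G/A), 6 (T/C), 7 (G/A), 11 (C/A), 12 (G/C), 15 (C/A), 16 (T/A), 25 (G/A), 30 (A/C), 31 (G/C), 32 (T/C).
p = 13/34 = 0.382353.
d = −0.75 · ln(1 − (4/3)·0.382353) = −0.75 · ln(0.490196) = −0.75 · (-0.712950) = 0.5347.

0.5347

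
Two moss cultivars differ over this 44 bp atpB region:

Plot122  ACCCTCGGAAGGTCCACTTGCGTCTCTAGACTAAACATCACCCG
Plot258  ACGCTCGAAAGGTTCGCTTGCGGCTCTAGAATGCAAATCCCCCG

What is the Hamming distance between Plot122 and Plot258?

10

The sequences differ at positions 3 (C/G), 8 (G/A), 14 (C/T), 16 (A/G), 23 (T/G), 31 (C/A), 33 (A/G), 34 (A/C), 36 (C/A), 40 (A/C).
That gives 10 mismatches out of 44 aligned sites, so the Hamming distance is 10.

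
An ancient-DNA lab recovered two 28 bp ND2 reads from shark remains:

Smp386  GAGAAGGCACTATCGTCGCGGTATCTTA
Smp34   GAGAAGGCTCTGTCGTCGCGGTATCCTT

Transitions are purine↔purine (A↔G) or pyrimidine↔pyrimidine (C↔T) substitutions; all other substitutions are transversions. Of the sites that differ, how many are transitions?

Differing sites — 9:A/T (Tv); 12:A/G (Ti); 26:T/C (Ti); 28:A/T (Tv).
Of the 4 differences, 2 transitions and 2 transversions, so the answer is 2.

2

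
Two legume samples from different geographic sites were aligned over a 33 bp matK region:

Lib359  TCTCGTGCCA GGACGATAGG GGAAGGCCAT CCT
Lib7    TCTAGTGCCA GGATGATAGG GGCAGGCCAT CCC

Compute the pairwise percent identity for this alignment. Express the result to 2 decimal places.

87.88%

Differing sites — 4:C/A; 14:C/T; 23:A/C; 33:T/C.
29 of the 33 sites match, so the percent identity is 29/33 × 100 = 87.88%.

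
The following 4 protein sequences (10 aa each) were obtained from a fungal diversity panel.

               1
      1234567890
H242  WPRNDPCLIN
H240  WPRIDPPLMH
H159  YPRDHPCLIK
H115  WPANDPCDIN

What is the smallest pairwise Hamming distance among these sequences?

2

Pairwise Hamming distances:
  H242 vs H240: 4
  H242 vs H159: 4
  H242 vs H115: 2
  H240 vs H159: 6
  H240 vs H115: 6
  H159 vs H115: 6
The smallest is 2, between H242 and H115.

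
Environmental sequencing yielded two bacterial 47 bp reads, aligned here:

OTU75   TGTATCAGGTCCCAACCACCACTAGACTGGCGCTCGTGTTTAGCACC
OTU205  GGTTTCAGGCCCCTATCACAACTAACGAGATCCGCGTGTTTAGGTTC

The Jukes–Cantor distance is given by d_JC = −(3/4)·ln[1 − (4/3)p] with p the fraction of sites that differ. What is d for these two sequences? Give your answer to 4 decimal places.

0.4937

Differing sites — 1:T/G; 4:A/T; 10:T/C; 14:A/T; 16:C/T; 20:C/A; 25:G/A; 26:A/C; 27:C/G; 28:T/A; 30:G/A; 31:C/T; 32:G/C; 34:T/G; 44:C/G; 45:A/T; 46:C/T.
p = 17/47 = 0.361702.
d = −0.75 · ln(1 − (4/3)·0.361702) = −0.75 · ln(0.517731) = −0.75 · (-0.658299) = 0.4937.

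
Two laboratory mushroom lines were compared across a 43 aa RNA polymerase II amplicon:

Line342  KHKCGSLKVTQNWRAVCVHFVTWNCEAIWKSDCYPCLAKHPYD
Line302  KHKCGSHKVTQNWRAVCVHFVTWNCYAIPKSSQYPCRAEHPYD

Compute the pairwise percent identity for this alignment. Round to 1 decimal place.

83.7%

Mismatches occur at site 7 (L↔H), site 26 (E↔Y), site 29 (W↔P), site 32 (D↔S), site 33 (C↔Q), site 37 (L↔R), site 39 (K↔E).
36 of the 43 sites match, so the percent identity is 36/43 × 100 = 83.7%.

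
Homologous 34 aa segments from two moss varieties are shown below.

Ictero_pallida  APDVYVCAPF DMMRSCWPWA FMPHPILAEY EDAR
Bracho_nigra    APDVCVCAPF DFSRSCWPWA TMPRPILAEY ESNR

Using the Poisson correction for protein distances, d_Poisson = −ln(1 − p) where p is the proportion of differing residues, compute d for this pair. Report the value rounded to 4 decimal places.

0.2305

The sequences differ at positions 5 (Y/C), 12 (M/F), 13 (M/S), 21 (F/T), 24 (H/R), 32 (D/S), 33 (A/N).
p = 7/34 = 0.205882.
d = −ln(1 − 0.205882) = −ln(0.794118) = 0.2305.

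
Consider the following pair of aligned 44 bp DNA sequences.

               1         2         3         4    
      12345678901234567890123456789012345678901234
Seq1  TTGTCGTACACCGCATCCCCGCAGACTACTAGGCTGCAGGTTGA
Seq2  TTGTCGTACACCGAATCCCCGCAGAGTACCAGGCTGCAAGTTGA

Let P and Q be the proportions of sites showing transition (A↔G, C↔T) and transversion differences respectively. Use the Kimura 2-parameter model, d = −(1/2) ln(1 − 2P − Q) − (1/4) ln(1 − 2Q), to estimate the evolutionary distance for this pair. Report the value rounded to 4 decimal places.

0.0971

Differing sites — 14:C/A (Tv); 26:C/G (Tv); 30:T/C (Ti); 39:G/A (Ti).
Of the 4 differences, 2 transitions and 2 transversions over 44 sites: P = 2/44 = 0.045455, Q = 2/44 = 0.045455.
d = −0.5·ln(0.863635) − 0.25·ln(0.909090) = −0.5·(-0.146605) − 0.25·(-0.095311) = 0.0971.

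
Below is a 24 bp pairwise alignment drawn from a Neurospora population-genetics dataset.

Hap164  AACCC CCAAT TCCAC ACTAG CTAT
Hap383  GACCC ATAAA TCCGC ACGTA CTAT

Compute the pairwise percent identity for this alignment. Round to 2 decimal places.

66.67%

Mismatches occur at site 1 (A→G), site 6 (C→A), site 7 (C→T), site 10 (T→A), site 14 (A→G), site 18 (T→G), site 19 (A→T), site 20 (G→A).
16 of the 24 sites match, so the percent identity is 16/24 × 100 = 66.67%.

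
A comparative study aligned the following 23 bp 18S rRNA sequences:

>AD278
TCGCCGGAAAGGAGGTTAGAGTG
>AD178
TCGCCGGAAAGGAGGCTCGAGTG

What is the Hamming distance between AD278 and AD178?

2

The sequences differ at positions 16 (T/C), 18 (A/C).
That gives 2 mismatches out of 23 aligned sites, so the Hamming distance is 2.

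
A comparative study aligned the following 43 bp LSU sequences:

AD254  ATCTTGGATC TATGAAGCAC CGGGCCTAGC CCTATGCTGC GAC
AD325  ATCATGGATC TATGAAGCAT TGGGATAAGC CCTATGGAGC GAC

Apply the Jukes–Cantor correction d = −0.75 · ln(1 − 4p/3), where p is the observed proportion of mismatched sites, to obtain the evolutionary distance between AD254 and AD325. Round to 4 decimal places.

Differing sites — 4:T/A; 20:C/T; 21:C/T; 25:C/A; 26:C/T; 27:T/A; 37:C/G; 38:T/A.
p = 8/43 = 0.186047.
d = −0.75 · ln(1 − (4/3)·0.186047) = −0.75 · ln(0.751937) = −0.75 · (-0.285103) = 0.2138.

0.2138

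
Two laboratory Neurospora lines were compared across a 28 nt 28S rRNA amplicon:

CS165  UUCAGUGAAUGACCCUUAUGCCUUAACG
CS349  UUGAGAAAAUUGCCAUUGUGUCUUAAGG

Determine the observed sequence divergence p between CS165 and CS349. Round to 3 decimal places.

The sequences differ at positions 3 (C/G), 6 (U/A), 7 (G/A), 11 (G/U), 12 (A/G), 15 (C/A), 18 (A/G), 21 (C/U), 27 (C/G).
There are 9 differences over 28 sites, so p = 9/28 = 0.321.

0.321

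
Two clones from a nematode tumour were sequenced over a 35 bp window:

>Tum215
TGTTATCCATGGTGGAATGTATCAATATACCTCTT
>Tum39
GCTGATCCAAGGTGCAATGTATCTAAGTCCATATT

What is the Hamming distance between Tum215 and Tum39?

Mismatches occur at site 1 (T/G), site 2 (G/C), site 4 (T/G), site 10 (T/A), site 15 (G/C), site 24 (A/T), site 26 (T/A), site 27 (A/G), site 29 (A/C), site 31 (C/A), site 33 (C/A).
That gives 11 mismatches out of 35 aligned sites, so the Hamming distance is 11.

11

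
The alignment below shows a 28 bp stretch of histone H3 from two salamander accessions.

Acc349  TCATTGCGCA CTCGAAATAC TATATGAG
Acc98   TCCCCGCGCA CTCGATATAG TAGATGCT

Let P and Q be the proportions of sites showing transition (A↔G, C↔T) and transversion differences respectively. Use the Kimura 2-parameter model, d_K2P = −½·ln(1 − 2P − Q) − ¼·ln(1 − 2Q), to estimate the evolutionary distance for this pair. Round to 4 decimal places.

0.3608

Differing sites — 3:A/C (Tv); 4:T/C (Ti); 5:T/C (Ti); 16:A/T (Tv); 20:C/G (Tv); 23:T/G (Tv); 27:A/C (Tv); 28:G/T (Tv).
Of the 8 differences, 2 transitions and 6 transversions over 28 sites: P = 2/28 = 0.071429, Q = 6/28 = 0.214286.
d = −0.5·ln(0.642856) − 0.25·ln(0.571428) = −0.5·(-0.441835) − 0.25·(-0.559617) = 0.3608.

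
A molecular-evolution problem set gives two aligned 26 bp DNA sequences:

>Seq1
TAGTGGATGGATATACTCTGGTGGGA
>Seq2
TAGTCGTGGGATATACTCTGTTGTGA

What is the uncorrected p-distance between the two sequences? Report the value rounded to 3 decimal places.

Differing sites — 5:G/C; 7:A/T; 8:T/G; 21:G/T; 24:G/T.
There are 5 differences over 26 sites, so p = 5/26 = 0.192.

0.192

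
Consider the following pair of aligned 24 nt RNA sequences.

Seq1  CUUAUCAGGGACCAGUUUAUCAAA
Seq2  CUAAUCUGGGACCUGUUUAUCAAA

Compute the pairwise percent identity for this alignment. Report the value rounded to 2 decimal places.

Differing sites — 3:U/A; 7:A/U; 14:A/U.
21 of the 24 sites match, so the percent identity is 21/24 × 100 = 87.50%.

87.50%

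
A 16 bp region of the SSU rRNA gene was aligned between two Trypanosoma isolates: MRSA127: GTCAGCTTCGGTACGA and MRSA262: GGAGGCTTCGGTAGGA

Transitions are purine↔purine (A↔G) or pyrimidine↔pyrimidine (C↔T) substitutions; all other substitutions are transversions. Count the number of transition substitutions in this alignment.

The sequences differ at positions 2 (T/G, transversion), 3 (C/A, transversion), 4 (A/G, transition), 14 (C/G, transversion).
Of the 4 differences, 1 transition and 3 transversions, so the answer is 1.

1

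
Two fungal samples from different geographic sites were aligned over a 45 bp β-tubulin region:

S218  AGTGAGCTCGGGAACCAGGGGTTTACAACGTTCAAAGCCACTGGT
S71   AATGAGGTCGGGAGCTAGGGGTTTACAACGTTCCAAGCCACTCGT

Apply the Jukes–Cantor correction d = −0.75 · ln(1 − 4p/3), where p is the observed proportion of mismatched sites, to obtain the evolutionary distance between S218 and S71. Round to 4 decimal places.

0.1468

The sequences differ at positions 2 (G/A), 7 (C/G), 14 (A/G), 16 (C/T), 34 (A/C), 43 (G/C).
p = 6/45 = 0.133333.
d = −0.75 · ln(1 − (4/3)·0.133333) = −0.75 · ln(0.822223) = −0.75 · (-0.195744) = 0.1468.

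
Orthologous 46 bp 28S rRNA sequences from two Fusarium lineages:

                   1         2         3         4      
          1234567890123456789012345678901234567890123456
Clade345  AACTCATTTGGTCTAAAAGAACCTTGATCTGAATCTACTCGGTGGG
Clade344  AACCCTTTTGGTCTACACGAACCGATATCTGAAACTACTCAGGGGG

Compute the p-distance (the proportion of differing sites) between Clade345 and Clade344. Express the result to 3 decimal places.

Mismatches occur at site 4 (T↔C), site 6 (A↔T), site 16 (A↔C), site 18 (A↔C), site 24 (T↔G), site 25 (T↔A), site 26 (G↔T), site 34 (T↔A), site 41 (G↔A), site 43 (T↔G).
There are 10 differences over 46 sites, so p = 10/46 = 0.217.

0.217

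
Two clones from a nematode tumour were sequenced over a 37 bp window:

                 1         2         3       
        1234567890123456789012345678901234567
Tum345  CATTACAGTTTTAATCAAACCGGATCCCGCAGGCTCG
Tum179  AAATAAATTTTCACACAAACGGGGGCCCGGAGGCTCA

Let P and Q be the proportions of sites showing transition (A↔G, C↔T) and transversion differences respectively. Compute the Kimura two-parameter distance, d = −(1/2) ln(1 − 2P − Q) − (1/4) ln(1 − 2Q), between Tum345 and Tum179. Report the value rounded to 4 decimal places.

The sequences differ at positions 1 (C/A, transversion), 3 (T/A, transversion), 6 (C/A, transversion), 8 (G/T, transversion), 12 (T/C, transition), 14 (A/C, transversion), 15 (T/A, transversion), 21 (C/G, transversion), 24 (A/G, transition), 25 (T/G, transversion), 30 (C/G, transversion), 37 (G/A, transition).
Of the 12 differences, 3 transitions and 9 transversions over 37 sites: P = 3/37 = 0.081081, Q = 9/37 = 0.243243.
d = −0.5·ln(0.594595) − 0.25·ln(0.513514) = −0.5·(-0.519875) − 0.25·(-0.666478) = 0.4266.

0.4266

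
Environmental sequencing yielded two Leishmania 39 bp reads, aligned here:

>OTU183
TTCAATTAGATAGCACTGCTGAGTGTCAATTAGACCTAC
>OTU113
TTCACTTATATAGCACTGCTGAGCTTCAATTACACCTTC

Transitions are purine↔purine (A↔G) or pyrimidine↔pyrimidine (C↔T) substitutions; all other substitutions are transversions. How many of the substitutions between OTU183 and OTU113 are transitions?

1

The sequences differ at positions 5 (A/C, transversion), 9 (G/T, transversion), 24 (T/C, transition), 25 (G/T, transversion), 33 (G/C, transversion), 38 (A/T, transversion).
Of the 6 differences, 1 transition and 5 transversions, so the answer is 1.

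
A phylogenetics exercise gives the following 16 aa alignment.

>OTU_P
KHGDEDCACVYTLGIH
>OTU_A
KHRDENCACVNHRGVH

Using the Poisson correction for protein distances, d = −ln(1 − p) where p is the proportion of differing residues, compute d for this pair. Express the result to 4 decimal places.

Mismatches occur at site 3 (G/R), site 6 (D/N), site 11 (Y/N), site 12 (T/H), site 13 (L/R), site 15 (I/V).
p = 6/16 = 0.375000.
d = −ln(1 − 0.375000) = −ln(0.625000) = 0.4700.

0.4700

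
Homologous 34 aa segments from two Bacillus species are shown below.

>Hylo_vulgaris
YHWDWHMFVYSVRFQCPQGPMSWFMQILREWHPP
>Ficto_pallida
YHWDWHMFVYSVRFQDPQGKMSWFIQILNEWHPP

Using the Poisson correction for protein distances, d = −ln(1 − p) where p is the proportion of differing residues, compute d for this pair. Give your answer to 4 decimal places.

0.1252

Differing sites — 16:C/D; 20:P/K; 25:M/I; 29:R/N.
p = 4/34 = 0.117647.
d = −ln(1 − 0.117647) = −ln(0.882353) = 0.1252.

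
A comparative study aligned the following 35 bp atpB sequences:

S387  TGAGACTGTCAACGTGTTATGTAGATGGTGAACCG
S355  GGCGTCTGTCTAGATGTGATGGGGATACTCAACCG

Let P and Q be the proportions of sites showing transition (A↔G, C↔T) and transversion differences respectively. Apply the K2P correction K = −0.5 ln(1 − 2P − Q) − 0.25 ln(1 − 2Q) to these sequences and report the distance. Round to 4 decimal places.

The sequences differ at positions 1 (T/G, transversion), 3 (A/C, transversion), 5 (A/T, transversion), 11 (A/T, transversion), 13 (C/G, transversion), 14 (G/A, transition), 18 (T/G, transversion), 22 (T/G, transversion), 23 (A/G, transition), 27 (G/A, transition), 28 (G/C, transversion), 30 (G/C, transversion).
Of the 12 differences, 3 transitions and 9 transversions over 35 sites: P = 3/35 = 0.085714, Q = 9/35 = 0.257143.
d = −0.5·ln(0.571429) − 0.25·ln(0.485714) = −0.5·(-0.559615) − 0.25·(-0.722135) = 0.4603.

0.4603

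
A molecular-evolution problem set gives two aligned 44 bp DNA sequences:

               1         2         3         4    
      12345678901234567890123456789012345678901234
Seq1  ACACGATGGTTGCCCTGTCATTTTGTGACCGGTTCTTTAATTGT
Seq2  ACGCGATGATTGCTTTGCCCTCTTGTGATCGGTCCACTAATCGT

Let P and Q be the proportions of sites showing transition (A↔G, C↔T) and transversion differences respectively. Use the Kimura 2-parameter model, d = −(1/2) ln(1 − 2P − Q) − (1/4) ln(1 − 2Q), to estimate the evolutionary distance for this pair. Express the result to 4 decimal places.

The sequences differ at positions 3 (A/G, transition), 9 (G/A, transition), 14 (C/T, transition), 15 (C/T, transition), 18 (T/C, transition), 20 (A/C, transversion), 22 (T/C, transition), 29 (C/T, transition), 34 (T/C, transition), 36 (T/A, transversion), 37 (T/C, transition), 42 (T/C, transition).
Of the 12 differences, 10 transitions and 2 transversions over 44 sites: P = 10/44 = 0.227273, Q = 2/44 = 0.045455.
d = −0.5·ln(0.499999) − 0.25·ln(0.909090) = −0.5·(-0.693149) − 0.25·(-0.095311) = 0.3704.

0.3704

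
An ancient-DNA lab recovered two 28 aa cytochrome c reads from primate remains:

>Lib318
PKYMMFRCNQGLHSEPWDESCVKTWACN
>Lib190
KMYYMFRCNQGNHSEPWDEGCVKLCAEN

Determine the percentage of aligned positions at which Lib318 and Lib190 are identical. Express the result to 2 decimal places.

The sequences differ at positions 1 (P/K), 2 (K/M), 4 (M/Y), 12 (L/N), 20 (S/G), 24 (T/L), 25 (W/C), 27 (C/E).
20 of the 28 sites match, so the percent identity is 20/28 × 100 = 71.43%.

71.43%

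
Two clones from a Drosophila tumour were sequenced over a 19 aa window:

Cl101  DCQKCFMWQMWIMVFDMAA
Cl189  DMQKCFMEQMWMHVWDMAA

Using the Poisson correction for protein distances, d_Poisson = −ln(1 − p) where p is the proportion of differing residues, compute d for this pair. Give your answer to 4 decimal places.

0.3054

Differing sites — 2:C/M; 8:W/E; 12:I/M; 13:M/H; 15:F/W.
p = 5/19 = 0.263158.
d = −ln(1 − 0.263158) = −ln(0.736842) = 0.3054.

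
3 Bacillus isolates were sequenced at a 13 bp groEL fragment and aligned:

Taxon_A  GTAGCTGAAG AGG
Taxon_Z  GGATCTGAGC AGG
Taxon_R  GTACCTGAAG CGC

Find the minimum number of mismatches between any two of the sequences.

Pairwise Hamming distances:
  Taxon_A vs Taxon_Z: 4
  Taxon_A vs Taxon_R: 3
  Taxon_Z vs Taxon_R: 6
The smallest is 3, between Taxon_A and Taxon_R.

3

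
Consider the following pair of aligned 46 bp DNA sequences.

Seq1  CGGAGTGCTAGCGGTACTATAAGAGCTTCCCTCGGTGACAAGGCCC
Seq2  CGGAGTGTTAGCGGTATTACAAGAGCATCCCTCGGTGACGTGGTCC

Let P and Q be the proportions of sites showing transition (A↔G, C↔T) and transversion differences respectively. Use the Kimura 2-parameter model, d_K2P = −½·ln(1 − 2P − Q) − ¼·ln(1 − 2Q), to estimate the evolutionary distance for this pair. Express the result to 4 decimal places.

The sequences differ at positions 8 (C/T, transition), 17 (C/T, transition), 20 (T/C, transition), 27 (T/A, transversion), 40 (A/G, transition), 41 (A/T, transversion), 44 (C/T, transition).
Of the 7 differences, 5 transitions and 2 transversions over 46 sites: P = 5/46 = 0.108696, Q = 2/46 = 0.043478.
d = −0.5·ln(0.739130) − 0.25·ln(0.913044) = −0.5·(-0.302281) − 0.25·(-0.090971) = 0.1739.

0.1739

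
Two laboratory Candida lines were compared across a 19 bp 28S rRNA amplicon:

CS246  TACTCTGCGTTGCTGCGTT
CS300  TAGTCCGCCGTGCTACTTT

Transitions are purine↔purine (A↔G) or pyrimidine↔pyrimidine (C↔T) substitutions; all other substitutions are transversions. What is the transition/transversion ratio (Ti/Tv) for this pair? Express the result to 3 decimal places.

0.500

Differing sites — 3:C/G (Tv); 6:T/C (Ti); 9:G/C (Tv); 10:T/G (Tv); 15:G/A (Ti); 17:G/T (Tv).
Of the 6 differences, 2 transitions and 4 transversions, so Ti/Tv = 2/4 = 0.500.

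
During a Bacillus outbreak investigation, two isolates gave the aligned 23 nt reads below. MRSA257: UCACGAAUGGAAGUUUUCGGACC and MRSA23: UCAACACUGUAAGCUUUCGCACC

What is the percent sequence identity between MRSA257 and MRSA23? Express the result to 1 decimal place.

73.9%

The sequences differ at positions 4 (C/A), 5 (G/C), 7 (A/C), 10 (G/U), 14 (U/C), 20 (G/C).
17 of the 23 sites match, so the percent identity is 17/23 × 100 = 73.9%.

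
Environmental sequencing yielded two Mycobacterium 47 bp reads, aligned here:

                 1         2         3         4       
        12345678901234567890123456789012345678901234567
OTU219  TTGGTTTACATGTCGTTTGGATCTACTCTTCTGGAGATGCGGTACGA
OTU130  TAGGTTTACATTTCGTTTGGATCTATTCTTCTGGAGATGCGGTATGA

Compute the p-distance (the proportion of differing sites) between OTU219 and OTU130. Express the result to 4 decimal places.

0.0851

The sequences differ at positions 2 (T/A), 12 (G/T), 26 (C/T), 45 (C/T).
There are 4 differences over 47 sites, so p = 4/47 = 0.0851.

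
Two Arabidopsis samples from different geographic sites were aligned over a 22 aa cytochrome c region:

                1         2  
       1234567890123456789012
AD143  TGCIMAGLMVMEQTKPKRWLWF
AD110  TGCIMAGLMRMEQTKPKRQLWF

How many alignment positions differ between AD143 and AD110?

The sequences differ at positions 10 (V/R), 19 (W/Q).
That gives 2 mismatches out of 22 aligned sites, so the Hamming distance is 2.

2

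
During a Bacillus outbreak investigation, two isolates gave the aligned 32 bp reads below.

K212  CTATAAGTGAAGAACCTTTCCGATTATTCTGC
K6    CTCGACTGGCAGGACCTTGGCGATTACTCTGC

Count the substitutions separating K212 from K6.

Differing sites — 3:A/C; 4:T/G; 6:A/C; 7:G/T; 8:T/G; 10:A/C; 13:A/G; 19:T/G; 20:C/G; 27:T/C.
That gives 10 mismatches out of 32 aligned sites, so the Hamming distance is 10.

10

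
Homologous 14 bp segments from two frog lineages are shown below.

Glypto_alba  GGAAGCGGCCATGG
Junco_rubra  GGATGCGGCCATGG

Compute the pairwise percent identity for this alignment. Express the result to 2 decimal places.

Differing sites — 4:A/T.
13 of the 14 sites match, so the percent identity is 13/14 × 100 = 92.86%.

92.86%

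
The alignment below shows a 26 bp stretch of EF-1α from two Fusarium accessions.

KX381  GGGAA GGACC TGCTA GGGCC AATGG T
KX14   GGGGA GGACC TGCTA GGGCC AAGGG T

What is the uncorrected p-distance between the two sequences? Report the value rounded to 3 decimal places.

0.077

Mismatches occur at site 4 (A/G), site 23 (T/G).
There are 2 differences over 26 sites, so p = 2/26 = 0.077.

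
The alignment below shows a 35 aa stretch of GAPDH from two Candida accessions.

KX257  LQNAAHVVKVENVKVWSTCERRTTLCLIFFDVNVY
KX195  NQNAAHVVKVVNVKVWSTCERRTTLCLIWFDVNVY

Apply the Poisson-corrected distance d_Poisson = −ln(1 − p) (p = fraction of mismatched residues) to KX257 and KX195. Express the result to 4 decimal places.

0.0896

Differing sites — 1:L/N; 11:E/V; 29:F/W.
p = 3/35 = 0.085714.
d = −ln(1 − 0.085714) = −ln(0.914286) = 0.0896.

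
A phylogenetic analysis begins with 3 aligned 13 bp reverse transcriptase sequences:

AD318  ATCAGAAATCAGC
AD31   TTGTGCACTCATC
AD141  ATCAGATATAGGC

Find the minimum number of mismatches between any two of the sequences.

Pairwise Hamming distances:
  AD318 vs AD31: 6
  AD318 vs AD141: 3
  AD31 vs AD141: 9
The smallest is 3, between AD318 and AD141.

3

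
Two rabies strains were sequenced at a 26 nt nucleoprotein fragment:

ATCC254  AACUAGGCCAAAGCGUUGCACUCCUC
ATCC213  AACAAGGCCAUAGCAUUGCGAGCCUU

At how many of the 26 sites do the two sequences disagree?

Differing sites — 4:U/A; 11:A/U; 15:G/A; 20:A/G; 21:C/A; 22:U/G; 26:C/U.
That gives 7 mismatches out of 26 aligned sites, so the Hamming distance is 7.

7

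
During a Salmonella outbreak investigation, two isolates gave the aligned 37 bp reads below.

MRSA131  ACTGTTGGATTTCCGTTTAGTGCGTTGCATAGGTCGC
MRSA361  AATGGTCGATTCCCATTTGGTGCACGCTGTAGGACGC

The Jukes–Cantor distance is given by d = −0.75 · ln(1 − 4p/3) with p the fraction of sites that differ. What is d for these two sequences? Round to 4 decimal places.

Differing sites — 2:C/A; 5:T/G; 7:G/C; 12:T/C; 15:G/A; 19:A/G; 24:G/A; 25:T/C; 26:T/G; 27:G/C; 28:C/T; 29:A/G; 34:T/A.
p = 13/37 = 0.351351.
d = −0.75 · ln(1 − (4/3)·0.351351) = −0.75 · ln(0.531532) = −0.75 · (-0.631992) = 0.4740.

0.4740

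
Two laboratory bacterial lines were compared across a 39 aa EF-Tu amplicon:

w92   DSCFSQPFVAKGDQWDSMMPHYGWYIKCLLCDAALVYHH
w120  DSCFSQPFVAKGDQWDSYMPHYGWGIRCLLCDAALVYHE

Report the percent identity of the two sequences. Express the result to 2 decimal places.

89.74%

The sequences differ at positions 18 (M/Y), 25 (Y/G), 27 (K/R), 39 (H/E).
35 of the 39 sites match, so the percent identity is 35/39 × 100 = 89.74%.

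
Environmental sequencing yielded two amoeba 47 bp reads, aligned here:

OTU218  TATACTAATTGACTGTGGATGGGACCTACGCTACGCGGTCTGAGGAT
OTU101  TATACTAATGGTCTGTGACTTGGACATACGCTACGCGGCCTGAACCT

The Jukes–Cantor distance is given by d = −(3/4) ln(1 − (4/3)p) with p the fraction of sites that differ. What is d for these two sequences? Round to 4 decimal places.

0.2502

Mismatches occur at site 10 (T/G), site 12 (A/T), site 18 (G/A), site 19 (A/C), site 21 (G/T), site 26 (C/A), site 39 (T/C), site 44 (G/A), site 45 (G/C), site 46 (A/C).
p = 10/47 = 0.212766.
d = −0.75 · ln(1 − (4/3)·0.212766) = −0.75 · ln(0.716312) = −0.75 · (-0.333639) = 0.2502.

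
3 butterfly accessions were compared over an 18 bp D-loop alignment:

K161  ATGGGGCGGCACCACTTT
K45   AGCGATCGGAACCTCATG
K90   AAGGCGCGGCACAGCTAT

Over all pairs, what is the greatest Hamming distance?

Pairwise Hamming distances:
  K161 vs K45: 8
  K161 vs K90: 5
  K45 vs K90: 10
The largest is 10, between K45 and K90.

10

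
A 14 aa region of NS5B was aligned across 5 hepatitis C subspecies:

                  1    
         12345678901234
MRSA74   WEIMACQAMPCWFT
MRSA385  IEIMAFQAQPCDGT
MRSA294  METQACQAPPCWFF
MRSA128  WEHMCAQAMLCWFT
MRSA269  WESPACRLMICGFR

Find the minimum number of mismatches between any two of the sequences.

4

Pairwise Hamming distances:
  MRSA74 vs MRSA385: 5
  MRSA74 vs MRSA294: 5
  MRSA74 vs MRSA128: 4
  MRSA74 vs MRSA269: 7
  MRSA385 vs MRSA294: 8
  MRSA385 vs MRSA128: 8
  MRSA385 vs MRSA269: 11
  MRSA294 vs MRSA128: 8
  MRSA294 vs MRSA269: 9
  MRSA128 vs MRSA269: 9
The smallest is 4, between MRSA74 and MRSA128.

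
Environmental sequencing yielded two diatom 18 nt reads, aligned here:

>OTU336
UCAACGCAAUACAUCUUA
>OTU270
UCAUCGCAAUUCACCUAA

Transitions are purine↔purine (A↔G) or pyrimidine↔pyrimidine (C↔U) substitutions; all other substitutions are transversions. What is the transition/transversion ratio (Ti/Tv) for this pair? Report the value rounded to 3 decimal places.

0.333

The sequences differ at positions 4 (A/U, transversion), 11 (A/U, transversion), 14 (U/C, transition), 17 (U/A, transversion).
Of the 4 differences, 1 transition and 3 transversions, so Ti/Tv = 1/3 = 0.333.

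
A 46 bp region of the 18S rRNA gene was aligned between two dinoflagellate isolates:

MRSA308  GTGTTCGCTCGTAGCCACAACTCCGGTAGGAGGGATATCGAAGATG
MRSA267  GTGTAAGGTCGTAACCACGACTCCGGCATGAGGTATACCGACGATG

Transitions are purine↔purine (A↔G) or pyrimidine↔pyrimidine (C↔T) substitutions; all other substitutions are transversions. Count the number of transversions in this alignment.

Mismatches occur at site 5 (T/A, transversion), site 6 (C/A, transversion), site 8 (C/G, transversion), site 14 (G/A, transition), site 19 (A/G, transition), site 27 (T/C, transition), site 29 (G/T, transversion), site 34 (G/T, transversion), site 38 (T/C, transition), site 42 (A/C, transversion).
Of the 10 differences, 4 transitions and 6 transversions, so the answer is 6.

6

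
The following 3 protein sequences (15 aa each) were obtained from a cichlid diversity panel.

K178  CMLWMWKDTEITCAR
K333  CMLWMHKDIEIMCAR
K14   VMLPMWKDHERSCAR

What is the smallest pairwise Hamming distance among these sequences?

Pairwise Hamming distances:
  K178 vs K333: 3
  K178 vs K14: 5
  K333 vs K14: 6
The smallest is 3, between K178 and K333.

3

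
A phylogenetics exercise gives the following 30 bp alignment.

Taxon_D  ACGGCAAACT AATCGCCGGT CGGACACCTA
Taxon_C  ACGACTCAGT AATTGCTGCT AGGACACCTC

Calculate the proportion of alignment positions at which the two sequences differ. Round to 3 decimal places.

0.300

Differing sites — 4:G/A; 6:A/T; 7:A/C; 9:C/G; 14:C/T; 17:C/T; 19:G/C; 21:C/A; 30:A/C.
There are 9 differences over 30 sites, so p = 9/30 = 0.300.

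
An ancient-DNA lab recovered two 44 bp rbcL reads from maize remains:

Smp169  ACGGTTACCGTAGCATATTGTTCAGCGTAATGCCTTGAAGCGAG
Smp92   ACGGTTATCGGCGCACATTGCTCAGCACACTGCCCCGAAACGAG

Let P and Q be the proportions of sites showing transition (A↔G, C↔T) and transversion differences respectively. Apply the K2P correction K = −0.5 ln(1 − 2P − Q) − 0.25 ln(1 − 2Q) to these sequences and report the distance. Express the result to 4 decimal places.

Mismatches occur at site 8 (C→T, transition), site 11 (T→G, transversion), site 12 (A→C, transversion), site 16 (T→C, transition), site 21 (T→C, transition), site 27 (G→A, transition), site 28 (T→C, transition), site 30 (A→C, transversion), site 35 (T→C, transition), site 36 (T→C, transition), site 40 (G→A, transition).
Of the 11 differences, 8 transitions and 3 transversions over 44 sites: P = 8/44 = 0.181818, Q = 3/44 = 0.068182.
d = −0.5·ln(0.568182) − 0.25·ln(0.863636) = −0.5·(-0.565313) − 0.25·(-0.146604) = 0.3193.

0.3193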